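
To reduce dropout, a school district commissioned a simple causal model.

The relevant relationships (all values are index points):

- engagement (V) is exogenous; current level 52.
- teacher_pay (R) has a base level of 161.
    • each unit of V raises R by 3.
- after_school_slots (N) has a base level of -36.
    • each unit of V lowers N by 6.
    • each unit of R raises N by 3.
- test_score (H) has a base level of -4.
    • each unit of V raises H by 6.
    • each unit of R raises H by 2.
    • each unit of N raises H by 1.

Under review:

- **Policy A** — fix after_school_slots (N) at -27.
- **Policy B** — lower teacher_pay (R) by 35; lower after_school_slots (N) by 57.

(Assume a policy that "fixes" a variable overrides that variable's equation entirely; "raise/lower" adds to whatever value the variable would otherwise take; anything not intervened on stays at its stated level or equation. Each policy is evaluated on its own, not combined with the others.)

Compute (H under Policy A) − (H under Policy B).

-398

Policy A (N := -27):
  V = 52
  R = 161 + 3·52 = 317
  N = -27
  H = -4 + 6·52 + 2·317 + (-27) = 915
Policy B (R − 35, N − 57):
  V = 52
  R = 161 + 3·52 (−35 from intervention) = 282
  N = -36 − 6·52 + 3·282 (−57 from intervention) = 441
  H = -4 + 6·52 + 2·282 + 441 = 1313
H: 915 − 1313 = -398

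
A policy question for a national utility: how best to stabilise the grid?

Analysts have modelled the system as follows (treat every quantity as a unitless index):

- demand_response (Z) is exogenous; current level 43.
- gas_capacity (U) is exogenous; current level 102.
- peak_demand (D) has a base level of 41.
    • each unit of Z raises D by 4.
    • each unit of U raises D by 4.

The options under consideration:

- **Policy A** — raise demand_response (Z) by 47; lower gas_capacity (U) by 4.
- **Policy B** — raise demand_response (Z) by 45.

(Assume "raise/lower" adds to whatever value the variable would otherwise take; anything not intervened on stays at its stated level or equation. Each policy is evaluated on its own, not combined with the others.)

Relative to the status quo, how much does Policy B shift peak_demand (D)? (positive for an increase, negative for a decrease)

180

Baseline:
  Z = 43
  U = 102
  D = 41 + 4·43 + 4·102 = 621
Policy B (Z + 45):
  Z = 43 + 45 = 88
  U = 102
  D = 41 + 4·88 + 4·102 = 801
Change in D: 801 − 621 = 180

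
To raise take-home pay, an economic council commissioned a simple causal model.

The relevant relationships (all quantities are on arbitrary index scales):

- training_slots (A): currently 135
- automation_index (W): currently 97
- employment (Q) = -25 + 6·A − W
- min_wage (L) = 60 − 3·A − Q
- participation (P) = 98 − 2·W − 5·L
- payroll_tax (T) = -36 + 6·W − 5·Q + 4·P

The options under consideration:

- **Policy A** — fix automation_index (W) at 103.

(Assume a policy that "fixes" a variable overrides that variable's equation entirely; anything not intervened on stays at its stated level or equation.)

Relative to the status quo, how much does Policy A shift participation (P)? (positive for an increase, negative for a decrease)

Baseline:
  A = 135
  W = 97
  Q = -25 + 6·135 − 97 = 688
  L = 60 − 3·135 − 688 = -1033
  P = 98 − 2·97 − 5·(-1033) = 5069
Policy A (W := 103):
  A = 135
  W = 103
  Q = -25 + 6·135 − 103 = 682
  L = 60 − 3·135 − 682 = -1027
  P = 98 − 2·103 − 5·(-1027) = 5027
Change in P: 5027 − 5069 = -42

-42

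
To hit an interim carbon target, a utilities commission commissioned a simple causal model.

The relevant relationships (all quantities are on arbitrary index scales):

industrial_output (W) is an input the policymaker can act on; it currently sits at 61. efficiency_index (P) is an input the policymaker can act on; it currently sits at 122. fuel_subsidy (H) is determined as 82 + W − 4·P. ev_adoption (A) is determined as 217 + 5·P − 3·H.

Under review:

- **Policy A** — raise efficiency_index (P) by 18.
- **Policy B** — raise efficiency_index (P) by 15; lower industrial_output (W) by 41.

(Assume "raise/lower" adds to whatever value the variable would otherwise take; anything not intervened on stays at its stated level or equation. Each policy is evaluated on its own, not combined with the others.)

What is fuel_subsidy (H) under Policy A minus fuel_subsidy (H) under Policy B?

29

Policy A (P + 18):
  W = 61
  P = 122 + 18 = 140
  H = 82 + 61 − 4·140 = -417
Policy B (P + 15, W − 41):
  W = 61 − 41 = 20
  P = 122 + 15 = 137
  H = 82 + 20 − 4·137 = -446
H: -417 − (-446) = 29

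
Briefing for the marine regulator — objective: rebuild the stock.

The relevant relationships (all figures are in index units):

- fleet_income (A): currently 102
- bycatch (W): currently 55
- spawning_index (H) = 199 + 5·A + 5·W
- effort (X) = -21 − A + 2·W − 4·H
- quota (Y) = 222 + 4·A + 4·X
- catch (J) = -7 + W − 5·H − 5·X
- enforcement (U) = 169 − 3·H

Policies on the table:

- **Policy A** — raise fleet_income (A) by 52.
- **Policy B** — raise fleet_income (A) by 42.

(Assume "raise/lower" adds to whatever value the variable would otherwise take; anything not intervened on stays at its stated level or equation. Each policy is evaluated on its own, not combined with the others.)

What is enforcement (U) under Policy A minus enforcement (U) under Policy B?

-150

Policy A (A + 52):
  A = 102 + 52 = 154
  W = 55
  H = 199 + 5·154 + 5·55 = 1244
  U = 169 − 3·1244 = -3563
Policy B (A + 42):
  A = 102 + 42 = 144
  W = 55
  H = 199 + 5·144 + 5·55 = 1194
  U = 169 − 3·1194 = -3413
U: -3563 − (-3413) = -150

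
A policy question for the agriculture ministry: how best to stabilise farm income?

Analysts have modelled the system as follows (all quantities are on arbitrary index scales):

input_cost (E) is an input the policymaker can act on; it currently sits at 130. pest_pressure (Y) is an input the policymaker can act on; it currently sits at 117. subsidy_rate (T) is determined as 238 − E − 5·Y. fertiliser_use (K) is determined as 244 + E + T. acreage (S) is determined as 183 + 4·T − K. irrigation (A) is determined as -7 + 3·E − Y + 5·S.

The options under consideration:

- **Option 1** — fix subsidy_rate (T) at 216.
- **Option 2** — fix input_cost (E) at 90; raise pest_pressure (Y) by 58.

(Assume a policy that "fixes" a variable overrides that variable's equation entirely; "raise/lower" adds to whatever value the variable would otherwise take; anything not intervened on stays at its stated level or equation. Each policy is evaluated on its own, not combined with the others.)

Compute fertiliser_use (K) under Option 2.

-393

Option 2 (E := 90, Y + 58):
  E = 90
  Y = 117 + 58 = 175
  T = 238 − 90 − 5·175 = -727
  K = 244 + 90 + (-727) = -393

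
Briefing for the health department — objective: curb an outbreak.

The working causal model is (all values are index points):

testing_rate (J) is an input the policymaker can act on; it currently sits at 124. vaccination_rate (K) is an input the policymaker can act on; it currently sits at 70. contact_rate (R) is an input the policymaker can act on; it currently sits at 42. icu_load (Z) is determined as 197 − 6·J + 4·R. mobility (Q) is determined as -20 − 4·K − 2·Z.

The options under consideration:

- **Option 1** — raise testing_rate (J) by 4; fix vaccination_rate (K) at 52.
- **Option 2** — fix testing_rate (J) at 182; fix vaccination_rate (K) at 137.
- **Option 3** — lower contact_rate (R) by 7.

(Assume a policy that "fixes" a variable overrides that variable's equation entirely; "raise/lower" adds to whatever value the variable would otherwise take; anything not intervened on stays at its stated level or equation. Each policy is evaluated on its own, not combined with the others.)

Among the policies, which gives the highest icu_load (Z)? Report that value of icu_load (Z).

-403

Option 1 (J + 4, K := 52):
  J = 124 + 4 = 128
  R = 42
  Z = 197 − 6·128 + 4·42 = -403
Option 2 (J := 182, K := 137):
  J = 182
  R = 42
  Z = 197 − 6·182 + 4·42 = -727
Option 3 (R − 7):
  J = 124
  R = 42 − 7 = 35
  Z = 197 − 6·124 + 4·35 = -407
Comparing — Option 1: Z=-403, Option 2: Z=-727, Option 3: Z=-407. Highest is -403 (Option 1).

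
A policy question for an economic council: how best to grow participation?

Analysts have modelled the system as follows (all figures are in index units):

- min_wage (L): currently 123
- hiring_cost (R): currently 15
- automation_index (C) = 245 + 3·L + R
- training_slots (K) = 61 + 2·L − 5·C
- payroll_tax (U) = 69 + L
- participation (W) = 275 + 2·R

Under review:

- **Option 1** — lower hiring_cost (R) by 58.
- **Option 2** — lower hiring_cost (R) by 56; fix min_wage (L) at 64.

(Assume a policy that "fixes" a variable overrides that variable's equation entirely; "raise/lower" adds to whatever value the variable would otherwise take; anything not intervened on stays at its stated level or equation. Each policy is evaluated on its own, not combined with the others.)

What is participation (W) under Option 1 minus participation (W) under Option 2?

-4

Option 1 (R − 58):
  R = 15 − 58 = -43
  W = 275 + 2·(-43) = 189
Option 2 (R − 56, L := 64):
  R = 15 − 56 = -41
  W = 275 + 2·(-41) = 193
W: 189 − 193 = -4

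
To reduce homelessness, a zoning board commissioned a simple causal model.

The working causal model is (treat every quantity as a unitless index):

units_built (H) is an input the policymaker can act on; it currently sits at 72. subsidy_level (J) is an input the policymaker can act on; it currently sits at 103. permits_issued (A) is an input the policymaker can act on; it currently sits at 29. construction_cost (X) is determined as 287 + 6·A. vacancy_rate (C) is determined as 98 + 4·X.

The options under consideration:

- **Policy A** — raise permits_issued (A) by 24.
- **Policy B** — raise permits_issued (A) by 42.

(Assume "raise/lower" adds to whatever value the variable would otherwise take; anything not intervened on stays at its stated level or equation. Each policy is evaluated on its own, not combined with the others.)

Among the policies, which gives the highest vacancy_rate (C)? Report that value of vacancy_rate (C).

Policy A (A + 24):
  A = 29 + 24 = 53
  X = 287 + 6·53 = 605
  C = 98 + 4·605 = 2518
Policy B (A + 42):
  A = 29 + 42 = 71
  X = 287 + 6·71 = 713
  C = 98 + 4·713 = 2950
Comparing — Policy A: C=2518, Policy B: C=2950. Highest is 2950 (Policy B).

2950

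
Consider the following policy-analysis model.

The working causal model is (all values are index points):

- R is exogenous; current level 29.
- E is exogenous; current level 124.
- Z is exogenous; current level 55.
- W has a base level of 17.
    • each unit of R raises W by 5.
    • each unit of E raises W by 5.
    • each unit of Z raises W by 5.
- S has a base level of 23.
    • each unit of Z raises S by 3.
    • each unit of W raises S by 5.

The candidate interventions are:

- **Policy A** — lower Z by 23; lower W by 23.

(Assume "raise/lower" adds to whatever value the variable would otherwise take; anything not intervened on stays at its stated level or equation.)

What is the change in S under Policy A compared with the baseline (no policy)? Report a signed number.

Baseline:
  R = 29
  E = 124
  Z = 55
  W = 17 + 5·29 + 5·124 + 5·55 = 1057
  S = 23 + 3·55 + 5·1057 = 5473
Policy A (Z − 23, W − 23):
  R = 29
  E = 124
  Z = 55 − 23 = 32
  W = 17 + 5·29 + 5·124 + 5·32 (−23 from intervention) = 919
  S = 23 + 3·32 + 5·919 = 4714
Change in S: 4714 − 5473 = -759

-759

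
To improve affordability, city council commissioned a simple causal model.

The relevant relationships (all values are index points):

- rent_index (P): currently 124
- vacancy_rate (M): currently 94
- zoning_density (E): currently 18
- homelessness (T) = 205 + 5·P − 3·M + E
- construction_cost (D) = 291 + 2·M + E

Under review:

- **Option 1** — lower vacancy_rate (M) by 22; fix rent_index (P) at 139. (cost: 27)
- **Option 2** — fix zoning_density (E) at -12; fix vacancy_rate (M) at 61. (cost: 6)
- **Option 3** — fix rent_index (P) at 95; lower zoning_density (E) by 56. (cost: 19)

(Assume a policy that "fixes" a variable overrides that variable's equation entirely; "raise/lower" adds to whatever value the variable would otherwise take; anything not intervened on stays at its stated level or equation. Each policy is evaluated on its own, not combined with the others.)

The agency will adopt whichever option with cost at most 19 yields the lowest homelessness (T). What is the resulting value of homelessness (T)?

Option 2 (E := -12, M := 61):
  P = 124
  M = 61
  E = -12
  T = 205 + 5·124 − 3·61 + (-12) = 630
Option 3 (P := 95, E − 56):
  P = 95
  M = 94
  E = 18 − 56 = -38
  T = 205 + 5·95 − 3·94 + (-38) = 360
Comparing — Option 2: T=630, Option 3: T=360. Lowest is 360 (Option 3).

360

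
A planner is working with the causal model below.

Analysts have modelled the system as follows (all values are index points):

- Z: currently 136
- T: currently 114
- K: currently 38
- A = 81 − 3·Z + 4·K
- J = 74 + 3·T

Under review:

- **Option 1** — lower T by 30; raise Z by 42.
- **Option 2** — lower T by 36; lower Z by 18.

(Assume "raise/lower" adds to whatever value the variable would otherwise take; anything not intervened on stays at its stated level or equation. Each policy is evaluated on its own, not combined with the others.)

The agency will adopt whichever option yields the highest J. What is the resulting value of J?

Option 1 (T − 30, Z + 42):
  T = 114 − 30 = 84
  J = 74 + 3·84 = 326
Option 2 (T − 36, Z − 18):
  T = 114 − 36 = 78
  J = 74 + 3·78 = 308
Comparing — Option 1: J=326, Option 2: J=308. Highest is 326 (Option 1).

326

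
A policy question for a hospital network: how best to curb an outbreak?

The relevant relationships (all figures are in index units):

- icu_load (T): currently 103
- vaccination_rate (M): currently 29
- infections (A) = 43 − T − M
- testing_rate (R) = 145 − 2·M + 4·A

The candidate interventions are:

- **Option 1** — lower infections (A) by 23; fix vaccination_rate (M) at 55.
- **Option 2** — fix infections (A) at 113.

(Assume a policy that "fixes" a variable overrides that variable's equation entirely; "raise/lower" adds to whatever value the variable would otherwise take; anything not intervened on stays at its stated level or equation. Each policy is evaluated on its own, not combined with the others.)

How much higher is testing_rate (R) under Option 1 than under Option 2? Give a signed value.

-1056

Option 1 (A − 23, M := 55):
  T = 103
  M = 55
  A = 43 − 103 − 55 (−23 from intervention) = -138
  R = 145 − 2·55 + 4·(-138) = -517
Option 2 (A := 113):
  T = 103
  M = 29
  A = 113
  R = 145 − 2·29 + 4·113 = 539
R: -517 − 539 = -1056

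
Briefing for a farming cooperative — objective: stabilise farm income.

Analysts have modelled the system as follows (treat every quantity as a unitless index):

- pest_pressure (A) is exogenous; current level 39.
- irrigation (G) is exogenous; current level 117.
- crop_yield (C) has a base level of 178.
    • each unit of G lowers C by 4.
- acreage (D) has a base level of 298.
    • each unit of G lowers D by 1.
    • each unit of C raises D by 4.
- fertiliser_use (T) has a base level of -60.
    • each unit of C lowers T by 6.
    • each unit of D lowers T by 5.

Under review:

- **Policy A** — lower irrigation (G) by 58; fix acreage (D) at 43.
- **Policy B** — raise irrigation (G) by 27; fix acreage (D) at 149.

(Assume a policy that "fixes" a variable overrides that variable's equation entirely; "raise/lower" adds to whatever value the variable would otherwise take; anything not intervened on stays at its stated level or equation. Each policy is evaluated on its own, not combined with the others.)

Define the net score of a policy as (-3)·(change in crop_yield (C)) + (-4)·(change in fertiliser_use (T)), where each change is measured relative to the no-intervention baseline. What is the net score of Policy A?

25312

Baseline:
  G = 117
  C = 178 − 4·117 = -290
  D = 298 − 117 + 4·(-290) = -979
  T = -60 − 6·(-290) − 5·(-979) = 6575
Policy A (G − 58, D := 43):
  G = 117 − 58 = 59
  C = 178 − 4·59 = -58
  D = 43
  T = -60 − 6·(-58) − 5·43 = 73
ΔC = -58 − (-290) = 232; ΔT = 73 − 6575 = -6502
Score = (-3)·232 + (-4)·(-6502) = 25312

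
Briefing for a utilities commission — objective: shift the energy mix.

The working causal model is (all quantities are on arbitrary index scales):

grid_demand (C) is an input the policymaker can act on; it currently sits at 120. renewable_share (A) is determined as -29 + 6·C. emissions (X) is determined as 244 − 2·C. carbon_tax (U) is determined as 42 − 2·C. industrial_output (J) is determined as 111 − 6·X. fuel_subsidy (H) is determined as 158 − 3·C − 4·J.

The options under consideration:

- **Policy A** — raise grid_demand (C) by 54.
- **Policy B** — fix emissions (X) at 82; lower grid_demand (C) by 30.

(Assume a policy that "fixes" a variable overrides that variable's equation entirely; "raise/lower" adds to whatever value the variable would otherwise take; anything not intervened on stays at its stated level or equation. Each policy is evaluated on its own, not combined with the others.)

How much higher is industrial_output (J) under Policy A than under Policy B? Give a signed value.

1116

Policy A (C + 54):
  C = 120 + 54 = 174
  X = 244 − 2·174 = -104
  J = 111 − 6·(-104) = 735
Policy B (X := 82, C − 30):
  C = 120 − 30 = 90
  X = 82
  J = 111 − 6·82 = -381
J: 735 − (-381) = 1116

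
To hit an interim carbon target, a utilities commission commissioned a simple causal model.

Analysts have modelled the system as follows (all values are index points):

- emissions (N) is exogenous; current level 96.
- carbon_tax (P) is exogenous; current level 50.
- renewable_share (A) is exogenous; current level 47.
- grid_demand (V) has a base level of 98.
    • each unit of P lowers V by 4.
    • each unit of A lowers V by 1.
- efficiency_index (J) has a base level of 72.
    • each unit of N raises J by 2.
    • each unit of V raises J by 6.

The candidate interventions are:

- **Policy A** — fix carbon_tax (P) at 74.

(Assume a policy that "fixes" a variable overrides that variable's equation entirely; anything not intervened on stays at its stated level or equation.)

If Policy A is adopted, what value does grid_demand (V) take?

-245

Policy A (P := 74):
  P = 74
  A = 47
  V = 98 − 4·74 − 47 = -245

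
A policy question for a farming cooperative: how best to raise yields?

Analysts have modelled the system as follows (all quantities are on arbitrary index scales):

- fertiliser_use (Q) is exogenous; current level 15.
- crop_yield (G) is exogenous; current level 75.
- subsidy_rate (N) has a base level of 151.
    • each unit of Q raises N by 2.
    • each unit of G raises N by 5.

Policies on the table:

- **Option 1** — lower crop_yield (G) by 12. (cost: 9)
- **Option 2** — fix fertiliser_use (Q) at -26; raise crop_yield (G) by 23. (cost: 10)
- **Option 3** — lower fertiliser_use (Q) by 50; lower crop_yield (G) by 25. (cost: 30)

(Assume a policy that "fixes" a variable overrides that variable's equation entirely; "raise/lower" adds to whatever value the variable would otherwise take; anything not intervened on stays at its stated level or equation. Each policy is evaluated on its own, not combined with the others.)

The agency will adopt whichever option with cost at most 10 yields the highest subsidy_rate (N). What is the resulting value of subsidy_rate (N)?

589

Option 1 (G − 12):
  Q = 15
  G = 75 − 12 = 63
  N = 151 + 2·15 + 5·63 = 496
Option 2 (Q := -26, G + 23):
  Q = -26
  G = 75 + 23 = 98
  N = 151 + 2·(-26) + 5·98 = 589
Comparing — Option 1: N=496, Option 2: N=589. Highest is 589 (Option 2).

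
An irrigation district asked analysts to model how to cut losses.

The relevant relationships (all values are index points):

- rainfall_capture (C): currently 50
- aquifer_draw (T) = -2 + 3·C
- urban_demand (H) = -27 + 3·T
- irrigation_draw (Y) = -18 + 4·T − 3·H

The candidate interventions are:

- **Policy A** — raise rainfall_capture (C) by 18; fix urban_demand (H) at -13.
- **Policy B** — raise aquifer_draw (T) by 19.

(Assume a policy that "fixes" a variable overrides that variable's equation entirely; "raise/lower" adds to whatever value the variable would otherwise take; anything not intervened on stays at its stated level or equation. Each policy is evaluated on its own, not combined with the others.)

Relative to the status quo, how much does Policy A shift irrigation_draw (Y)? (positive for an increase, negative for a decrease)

1506

Baseline:
  C = 50
  T = -2 + 3·50 = 148
  H = -27 + 3·148 = 417
  Y = -18 + 4·148 − 3·417 = -677
Policy A (C + 18, H := -13):
  C = 50 + 18 = 68
  T = -2 + 3·68 = 202
  H = -13
  Y = -18 + 4·202 − 3·(-13) = 829
Change in Y: 829 − (-677) = 1506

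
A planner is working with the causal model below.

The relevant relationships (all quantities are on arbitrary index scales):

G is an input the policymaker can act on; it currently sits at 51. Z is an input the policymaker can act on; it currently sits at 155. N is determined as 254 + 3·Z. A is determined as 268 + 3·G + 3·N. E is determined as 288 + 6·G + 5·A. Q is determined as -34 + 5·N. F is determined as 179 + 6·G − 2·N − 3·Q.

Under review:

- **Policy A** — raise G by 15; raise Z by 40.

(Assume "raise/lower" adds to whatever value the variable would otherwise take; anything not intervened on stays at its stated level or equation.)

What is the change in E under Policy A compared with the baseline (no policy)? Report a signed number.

2115

Baseline:
  G = 51
  Z = 155
  N = 254 + 3·155 = 719
  A = 268 + 3·51 + 3·719 = 2578
  E = 288 + 6·51 + 5·2578 = 13484
Policy A (G + 15, Z + 40):
  G = 51 + 15 = 66
  Z = 155 + 40 = 195
  N = 254 + 3·195 = 839
  A = 268 + 3·66 + 3·839 = 2983
  E = 288 + 6·66 + 5·2983 = 15599
Change in E: 15599 − 13484 = 2115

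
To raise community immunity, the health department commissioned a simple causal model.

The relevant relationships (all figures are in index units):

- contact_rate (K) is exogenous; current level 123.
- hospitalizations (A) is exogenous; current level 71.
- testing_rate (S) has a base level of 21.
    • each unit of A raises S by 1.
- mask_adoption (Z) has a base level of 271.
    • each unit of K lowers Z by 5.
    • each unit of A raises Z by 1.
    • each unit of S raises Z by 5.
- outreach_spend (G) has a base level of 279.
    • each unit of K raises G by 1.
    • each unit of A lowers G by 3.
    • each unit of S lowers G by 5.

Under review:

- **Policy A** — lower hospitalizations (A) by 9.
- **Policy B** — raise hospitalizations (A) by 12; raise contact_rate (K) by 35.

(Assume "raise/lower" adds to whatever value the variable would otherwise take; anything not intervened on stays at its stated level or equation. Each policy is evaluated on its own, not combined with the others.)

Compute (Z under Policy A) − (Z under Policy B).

Policy A (A − 9):
  K = 123
  A = 71 − 9 = 62
  S = 21 + 62 = 83
  Z = 271 − 5·123 + 62 + 5·83 = 133
Policy B (A + 12, K + 35):
  K = 123 + 35 = 158
  A = 71 + 12 = 83
  S = 21 + 83 = 104
  Z = 271 − 5·158 + 83 + 5·104 = 84
Z: 133 − 84 = 49

49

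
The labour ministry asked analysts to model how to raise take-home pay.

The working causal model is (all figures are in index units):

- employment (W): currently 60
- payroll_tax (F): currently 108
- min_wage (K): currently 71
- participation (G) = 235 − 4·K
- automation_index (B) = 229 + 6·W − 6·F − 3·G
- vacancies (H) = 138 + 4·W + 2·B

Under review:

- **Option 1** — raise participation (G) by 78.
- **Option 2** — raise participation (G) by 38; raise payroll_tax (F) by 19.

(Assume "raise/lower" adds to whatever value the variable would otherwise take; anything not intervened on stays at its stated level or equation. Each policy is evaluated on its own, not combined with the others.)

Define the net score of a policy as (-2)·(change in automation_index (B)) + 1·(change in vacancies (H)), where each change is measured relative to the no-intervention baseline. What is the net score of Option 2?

Baseline:
  W = 60
  F = 108
  K = 71
  G = 235 − 4·71 = -49
  B = 229 + 6·60 − 6·108 − 3·(-49) = 88
  H = 138 + 4·60 + 2·88 = 554
Option 2 (G + 38, F + 19):
  W = 60
  F = 108 + 19 = 127
  K = 71
  G = 235 − 4·71 (+38 from intervention) = -11
  B = 229 + 6·60 − 6·127 − 3·(-11) = -140
  H = 138 + 4·60 + 2·(-140) = 98
ΔB = -140 − 88 = -228; ΔH = 98 − 554 = -456
Score = (-2)·(-228) + 1·(-456) = 0

0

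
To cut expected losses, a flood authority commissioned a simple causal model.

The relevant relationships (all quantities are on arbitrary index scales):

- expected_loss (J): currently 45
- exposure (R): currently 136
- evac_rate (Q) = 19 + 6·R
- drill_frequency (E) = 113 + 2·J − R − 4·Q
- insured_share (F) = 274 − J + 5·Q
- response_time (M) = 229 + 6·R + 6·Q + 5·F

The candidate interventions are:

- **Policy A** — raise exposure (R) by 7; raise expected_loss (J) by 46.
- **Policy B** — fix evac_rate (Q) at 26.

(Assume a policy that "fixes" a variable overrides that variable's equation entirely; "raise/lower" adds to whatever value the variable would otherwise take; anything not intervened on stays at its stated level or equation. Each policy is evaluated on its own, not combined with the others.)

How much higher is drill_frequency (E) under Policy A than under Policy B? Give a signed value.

-3319

Policy A (R + 7, J + 46):
  J = 45 + 46 = 91
  R = 136 + 7 = 143
  Q = 19 + 6·143 = 877
  E = 113 + 2·91 − 143 − 4·877 = -3356
Policy B (Q := 26):
  J = 45
  R = 136
  Q = 26
  E = 113 + 2·45 − 136 − 4·26 = -37
E: -3356 − (-37) = -3319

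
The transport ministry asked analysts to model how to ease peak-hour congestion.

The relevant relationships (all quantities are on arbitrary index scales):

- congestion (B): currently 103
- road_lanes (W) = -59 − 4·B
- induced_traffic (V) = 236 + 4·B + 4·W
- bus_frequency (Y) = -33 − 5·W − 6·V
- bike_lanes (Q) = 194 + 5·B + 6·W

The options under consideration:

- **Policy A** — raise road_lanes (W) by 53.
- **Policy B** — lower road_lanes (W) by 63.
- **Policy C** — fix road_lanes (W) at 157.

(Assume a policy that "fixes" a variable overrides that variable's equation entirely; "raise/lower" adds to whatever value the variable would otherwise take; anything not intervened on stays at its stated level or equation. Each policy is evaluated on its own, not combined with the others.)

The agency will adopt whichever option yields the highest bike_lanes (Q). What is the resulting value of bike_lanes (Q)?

1651

Policy A (W + 53):
  B = 103
  W = -59 − 4·103 (+53 from intervention) = -418
  Q = 194 + 5·103 + 6·(-418) = -1799
Policy B (W − 63):
  B = 103
  W = -59 − 4·103 (−63 from intervention) = -534
  Q = 194 + 5·103 + 6·(-534) = -2495
Policy C (W := 157):
  B = 103
  W = 157
  Q = 194 + 5·103 + 6·157 = 1651
Comparing — Policy A: Q=-1799, Policy B: Q=-2495, Policy C: Q=1651. Highest is 1651 (Policy C).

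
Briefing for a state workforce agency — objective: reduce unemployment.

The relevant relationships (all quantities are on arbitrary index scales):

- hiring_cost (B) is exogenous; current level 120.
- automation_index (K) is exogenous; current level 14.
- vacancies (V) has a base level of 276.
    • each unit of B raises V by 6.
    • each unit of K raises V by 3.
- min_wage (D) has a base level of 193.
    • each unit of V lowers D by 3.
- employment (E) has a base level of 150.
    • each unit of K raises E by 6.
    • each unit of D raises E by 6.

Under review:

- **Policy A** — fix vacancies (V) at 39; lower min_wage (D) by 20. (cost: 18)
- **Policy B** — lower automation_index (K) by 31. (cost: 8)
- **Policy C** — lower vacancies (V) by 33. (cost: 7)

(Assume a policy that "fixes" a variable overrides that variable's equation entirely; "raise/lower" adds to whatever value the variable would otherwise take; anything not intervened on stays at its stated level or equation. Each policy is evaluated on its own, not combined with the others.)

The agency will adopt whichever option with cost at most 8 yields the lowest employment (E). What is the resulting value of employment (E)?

-16698

Policy B (K − 31):
  B = 120
  K = 14 − 31 = -17
  V = 276 + 6·120 + 3·(-17) = 945
  D = 193 − 3·945 = -2642
  E = 150 + 6·(-17) + 6·(-2642) = -15804
Policy C (V − 33):
  B = 120
  K = 14
  V = 276 + 6·120 + 3·14 (−33 from intervention) = 1005
  D = 193 − 3·1005 = -2822
  E = 150 + 6·14 + 6·(-2822) = -16698
Comparing — Policy B: E=-15804, Policy C: E=-16698. Lowest is -16698 (Policy C).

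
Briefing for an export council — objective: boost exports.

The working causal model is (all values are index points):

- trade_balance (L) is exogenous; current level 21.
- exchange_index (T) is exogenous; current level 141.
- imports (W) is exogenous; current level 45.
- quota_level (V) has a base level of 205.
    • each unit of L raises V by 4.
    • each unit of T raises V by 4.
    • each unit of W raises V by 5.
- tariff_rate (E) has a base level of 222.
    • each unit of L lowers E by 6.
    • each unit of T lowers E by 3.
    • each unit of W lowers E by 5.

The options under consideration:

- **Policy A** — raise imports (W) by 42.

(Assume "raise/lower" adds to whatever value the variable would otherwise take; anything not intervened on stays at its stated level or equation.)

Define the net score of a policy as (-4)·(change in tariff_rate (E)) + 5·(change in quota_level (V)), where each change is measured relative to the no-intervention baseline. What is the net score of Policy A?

Baseline:
  L = 21
  T = 141
  W = 45
  V = 205 + 4·21 + 4·141 + 5·45 = 1078
  E = 222 − 6·21 − 3·141 − 5·45 = -552
Policy A (W + 42):
  L = 21
  T = 141
  W = 45 + 42 = 87
  V = 205 + 4·21 + 4·141 + 5·87 = 1288
  E = 222 − 6·21 − 3·141 − 5·87 = -762
ΔE = -762 − (-552) = -210; ΔV = 1288 − 1078 = 210
Score = (-4)·(-210) + 5·210 = 1890

1890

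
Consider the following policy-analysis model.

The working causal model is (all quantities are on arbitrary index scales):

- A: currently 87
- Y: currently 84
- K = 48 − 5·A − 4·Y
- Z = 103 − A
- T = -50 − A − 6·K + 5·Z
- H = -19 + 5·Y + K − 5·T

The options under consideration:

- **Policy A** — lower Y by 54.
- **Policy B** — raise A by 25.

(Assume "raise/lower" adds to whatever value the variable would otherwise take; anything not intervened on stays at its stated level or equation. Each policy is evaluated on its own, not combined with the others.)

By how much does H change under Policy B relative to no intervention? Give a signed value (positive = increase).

-3125

Baseline:
  A = 87
  Y = 84
  K = 48 − 5·87 − 4·84 = -723
  Z = 103 − 87 = 16
  T = -50 − 87 − 6·(-723) + 5·16 = 4281
  H = -19 + 5·84 + (-723) − 5·4281 = -21727
Policy B (A + 25):
  A = 87 + 25 = 112
  Y = 84
  K = 48 − 5·112 − 4·84 = -848
  Z = 103 − 112 = -9
  T = -50 − 112 − 6·(-848) + 5·(-9) = 4881
  H = -19 + 5·84 + (-848) − 5·4881 = -24852
Change in H: -24852 − (-21727) = -3125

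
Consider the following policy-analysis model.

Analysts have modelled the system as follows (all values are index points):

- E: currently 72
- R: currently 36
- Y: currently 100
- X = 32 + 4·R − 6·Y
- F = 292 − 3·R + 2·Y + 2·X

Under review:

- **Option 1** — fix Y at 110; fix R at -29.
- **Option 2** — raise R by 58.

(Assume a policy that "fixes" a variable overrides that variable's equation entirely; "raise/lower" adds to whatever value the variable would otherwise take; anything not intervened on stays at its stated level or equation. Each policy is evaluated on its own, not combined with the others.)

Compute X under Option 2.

Option 2 (R + 58):
  R = 36 + 58 = 94
  Y = 100
  X = 32 + 4·94 − 6·100 = -192

-192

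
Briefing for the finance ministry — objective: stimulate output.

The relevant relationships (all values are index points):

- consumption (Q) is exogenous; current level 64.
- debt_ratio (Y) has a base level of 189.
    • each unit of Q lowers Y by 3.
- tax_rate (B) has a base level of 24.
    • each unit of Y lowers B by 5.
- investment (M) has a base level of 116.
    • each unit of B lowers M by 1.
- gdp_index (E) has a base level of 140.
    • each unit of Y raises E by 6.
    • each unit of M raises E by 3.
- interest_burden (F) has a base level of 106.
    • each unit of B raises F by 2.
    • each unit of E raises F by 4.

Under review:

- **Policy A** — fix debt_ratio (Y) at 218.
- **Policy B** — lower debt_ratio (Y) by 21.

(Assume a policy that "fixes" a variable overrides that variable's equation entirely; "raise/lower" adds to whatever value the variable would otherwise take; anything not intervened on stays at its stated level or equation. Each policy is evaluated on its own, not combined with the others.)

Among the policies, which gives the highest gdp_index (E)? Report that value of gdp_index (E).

4994

Policy A (Y := 218):
  Q = 64
  Y = 218
  B = 24 − 5·218 = -1066
  M = 116 − (-1066) = 1182
  E = 140 + 6·218 + 3·1182 = 4994
Policy B (Y − 21):
  Q = 64
  Y = 189 − 3·64 (−21 from intervention) = -24
  B = 24 − 5·(-24) = 144
  M = 116 − 144 = -28
  E = 140 + 6·(-24) + 3·(-28) = -88
Comparing — Policy A: E=4994, Policy B: E=-88. Highest is 4994 (Policy A).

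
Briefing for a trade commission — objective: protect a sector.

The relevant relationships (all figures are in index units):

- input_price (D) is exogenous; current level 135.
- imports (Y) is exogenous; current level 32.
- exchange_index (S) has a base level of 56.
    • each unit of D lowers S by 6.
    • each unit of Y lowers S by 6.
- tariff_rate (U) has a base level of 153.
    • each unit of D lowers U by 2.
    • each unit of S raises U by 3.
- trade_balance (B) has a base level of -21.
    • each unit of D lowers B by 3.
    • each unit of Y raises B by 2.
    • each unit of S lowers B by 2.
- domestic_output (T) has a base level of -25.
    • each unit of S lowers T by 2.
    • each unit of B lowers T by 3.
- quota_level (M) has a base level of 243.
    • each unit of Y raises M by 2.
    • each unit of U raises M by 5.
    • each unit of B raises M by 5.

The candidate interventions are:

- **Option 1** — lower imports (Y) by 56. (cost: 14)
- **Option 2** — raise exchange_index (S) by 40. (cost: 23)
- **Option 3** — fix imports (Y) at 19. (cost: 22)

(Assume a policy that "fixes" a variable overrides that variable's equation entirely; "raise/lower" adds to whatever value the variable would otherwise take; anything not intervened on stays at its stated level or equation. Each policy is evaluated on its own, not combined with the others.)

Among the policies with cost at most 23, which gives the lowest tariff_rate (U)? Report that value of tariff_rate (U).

-2835

Option 1 (Y − 56):
  D = 135
  Y = 32 − 56 = -24
  S = 56 − 6·135 − 6·(-24) = -610
  U = 153 − 2·135 + 3·(-610) = -1947
Option 2 (S + 40):
  D = 135
  Y = 32
  S = 56 − 6·135 − 6·32 (+40 from intervention) = -906
  U = 153 − 2·135 + 3·(-906) = -2835
Option 3 (Y := 19):
  D = 135
  Y = 19
  S = 56 − 6·135 − 6·19 = -868
  U = 153 − 2·135 + 3·(-868) = -2721
Comparing — Option 1: U=-1947, Option 2: U=-2835, Option 3: U=-2721. Lowest is -2835 (Option 2).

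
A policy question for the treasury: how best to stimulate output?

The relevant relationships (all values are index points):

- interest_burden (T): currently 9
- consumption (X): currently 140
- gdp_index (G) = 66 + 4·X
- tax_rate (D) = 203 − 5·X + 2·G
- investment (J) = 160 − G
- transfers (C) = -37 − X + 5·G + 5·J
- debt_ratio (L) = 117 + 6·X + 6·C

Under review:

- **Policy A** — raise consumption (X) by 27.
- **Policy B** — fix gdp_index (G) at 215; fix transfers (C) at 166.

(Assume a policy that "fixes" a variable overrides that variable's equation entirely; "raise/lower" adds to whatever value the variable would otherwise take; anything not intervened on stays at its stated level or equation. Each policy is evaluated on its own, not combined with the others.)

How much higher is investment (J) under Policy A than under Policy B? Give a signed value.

-519

Policy A (X + 27):
  X = 140 + 27 = 167
  G = 66 + 4·167 = 734
  J = 160 − 734 = -574
Policy B (G := 215, C := 166):
  X = 140
  G = 215
  J = 160 − 215 = -55
J: -574 − (-55) = -519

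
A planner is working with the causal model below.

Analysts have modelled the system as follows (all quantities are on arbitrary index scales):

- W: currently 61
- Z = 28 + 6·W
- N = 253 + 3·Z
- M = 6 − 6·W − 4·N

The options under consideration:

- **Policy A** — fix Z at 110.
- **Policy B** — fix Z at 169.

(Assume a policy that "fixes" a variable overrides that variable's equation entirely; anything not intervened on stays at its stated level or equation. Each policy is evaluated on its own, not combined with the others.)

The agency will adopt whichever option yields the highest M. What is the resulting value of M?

-2692

Policy A (Z := 110):
  W = 61
  Z = 110
  N = 253 + 3·110 = 583
  M = 6 − 6·61 − 4·583 = -2692
Policy B (Z := 169):
  W = 61
  Z = 169
  N = 253 + 3·169 = 760
  M = 6 − 6·61 − 4·760 = -3400
Comparing — Policy A: M=-2692, Policy B: M=-3400. Highest is -2692 (Policy A).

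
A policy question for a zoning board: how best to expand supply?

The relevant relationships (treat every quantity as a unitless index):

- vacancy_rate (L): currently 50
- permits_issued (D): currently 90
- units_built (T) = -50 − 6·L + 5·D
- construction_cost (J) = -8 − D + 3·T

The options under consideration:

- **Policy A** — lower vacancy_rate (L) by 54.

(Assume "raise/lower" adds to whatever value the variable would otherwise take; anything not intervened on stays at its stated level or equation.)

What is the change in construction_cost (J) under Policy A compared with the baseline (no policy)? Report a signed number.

Baseline:
  L = 50
  D = 90
  T = -50 − 6·50 + 5·90 = 100
  J = -8 − 90 + 3·100 = 202
Policy A (L − 54):
  L = 50 − 54 = -4
  D = 90
  T = -50 − 6·(-4) + 5·90 = 424
  J = -8 − 90 + 3·424 = 1174
Change in J: 1174 − 202 = 972

972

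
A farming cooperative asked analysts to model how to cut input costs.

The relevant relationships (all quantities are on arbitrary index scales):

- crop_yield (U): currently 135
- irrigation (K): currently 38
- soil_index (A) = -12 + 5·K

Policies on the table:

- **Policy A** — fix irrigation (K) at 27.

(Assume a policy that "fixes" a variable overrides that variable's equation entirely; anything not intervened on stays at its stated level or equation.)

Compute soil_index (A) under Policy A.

Policy A (K := 27):
  K = 27
  A = -12 + 5·27 = 123

123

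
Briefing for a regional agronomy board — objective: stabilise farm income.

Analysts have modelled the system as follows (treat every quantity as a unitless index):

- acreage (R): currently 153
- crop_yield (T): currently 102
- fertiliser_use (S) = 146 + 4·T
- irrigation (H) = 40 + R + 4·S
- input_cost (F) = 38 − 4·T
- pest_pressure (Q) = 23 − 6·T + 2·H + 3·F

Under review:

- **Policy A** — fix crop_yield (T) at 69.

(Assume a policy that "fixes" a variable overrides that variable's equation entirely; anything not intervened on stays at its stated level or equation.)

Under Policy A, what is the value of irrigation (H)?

1881

Policy A (T := 69):
  R = 153
  T = 69
  S = 146 + 4·69 = 422
  H = 40 + 153 + 4·422 = 1881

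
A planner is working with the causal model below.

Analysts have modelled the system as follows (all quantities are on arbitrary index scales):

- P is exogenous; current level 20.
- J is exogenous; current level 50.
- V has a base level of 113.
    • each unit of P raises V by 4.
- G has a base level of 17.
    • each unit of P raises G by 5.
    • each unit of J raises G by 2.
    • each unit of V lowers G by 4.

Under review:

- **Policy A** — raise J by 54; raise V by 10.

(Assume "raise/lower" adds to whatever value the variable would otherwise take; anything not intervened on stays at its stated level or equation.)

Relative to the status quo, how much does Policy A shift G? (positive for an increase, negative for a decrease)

Baseline:
  P = 20
  J = 50
  V = 113 + 4·20 = 193
  G = 17 + 5·20 + 2·50 − 4·193 = -555
Policy A (J + 54, V + 10):
  P = 20
  J = 50 + 54 = 104
  V = 113 + 4·20 (+10 from intervention) = 203
  G = 17 + 5·20 + 2·104 − 4·203 = -487
Change in G: -487 − (-555) = 68

68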